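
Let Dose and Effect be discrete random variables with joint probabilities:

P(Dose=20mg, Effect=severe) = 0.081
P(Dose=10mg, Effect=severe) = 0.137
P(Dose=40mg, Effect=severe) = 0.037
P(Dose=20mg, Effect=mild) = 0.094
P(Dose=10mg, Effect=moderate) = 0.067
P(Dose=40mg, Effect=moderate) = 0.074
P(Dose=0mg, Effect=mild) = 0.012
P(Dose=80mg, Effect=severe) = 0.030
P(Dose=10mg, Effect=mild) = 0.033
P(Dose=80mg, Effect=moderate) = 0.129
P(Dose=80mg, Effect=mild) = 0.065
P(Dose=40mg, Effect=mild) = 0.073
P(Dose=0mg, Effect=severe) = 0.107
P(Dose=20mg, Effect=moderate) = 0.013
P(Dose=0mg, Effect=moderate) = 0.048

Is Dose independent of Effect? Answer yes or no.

no

P(Dose=80mg) = 0.224 and P(Effect=severe) = 0.392, so their product is 0.08781, but P(Dose=80mg, Effect=severe) = 0.030. Since these differ, Dose and Effect are not independent.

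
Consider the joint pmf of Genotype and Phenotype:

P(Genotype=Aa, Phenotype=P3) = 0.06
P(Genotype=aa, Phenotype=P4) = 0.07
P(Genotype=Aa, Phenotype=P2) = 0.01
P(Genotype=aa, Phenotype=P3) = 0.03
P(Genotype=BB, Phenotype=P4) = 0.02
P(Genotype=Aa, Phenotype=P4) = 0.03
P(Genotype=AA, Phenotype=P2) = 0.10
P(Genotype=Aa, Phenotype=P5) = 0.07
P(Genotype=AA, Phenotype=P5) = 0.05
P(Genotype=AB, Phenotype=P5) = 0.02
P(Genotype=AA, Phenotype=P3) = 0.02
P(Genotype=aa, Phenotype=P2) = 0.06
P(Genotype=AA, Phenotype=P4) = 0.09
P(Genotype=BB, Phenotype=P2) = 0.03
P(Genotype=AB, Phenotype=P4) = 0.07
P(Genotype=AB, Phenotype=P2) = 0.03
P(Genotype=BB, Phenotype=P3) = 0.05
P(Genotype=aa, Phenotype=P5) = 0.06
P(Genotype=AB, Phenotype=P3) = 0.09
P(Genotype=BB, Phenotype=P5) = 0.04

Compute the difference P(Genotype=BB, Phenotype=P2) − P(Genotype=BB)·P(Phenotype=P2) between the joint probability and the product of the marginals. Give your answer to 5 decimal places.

P(Genotype=BB) = 0.03 + 0.05 + 0.02 + 0.04 = 0.14.
P(Phenotype=P2) = 0.10 + 0.01 + 0.06 + 0.03 + 0.03 = 0.23.
P(Genotype=BB, Phenotype=P2) − P(Genotype=BB)P(Phenotype=P2) = 0.03 − 0.14×0.23 = -0.00220.

-0.00220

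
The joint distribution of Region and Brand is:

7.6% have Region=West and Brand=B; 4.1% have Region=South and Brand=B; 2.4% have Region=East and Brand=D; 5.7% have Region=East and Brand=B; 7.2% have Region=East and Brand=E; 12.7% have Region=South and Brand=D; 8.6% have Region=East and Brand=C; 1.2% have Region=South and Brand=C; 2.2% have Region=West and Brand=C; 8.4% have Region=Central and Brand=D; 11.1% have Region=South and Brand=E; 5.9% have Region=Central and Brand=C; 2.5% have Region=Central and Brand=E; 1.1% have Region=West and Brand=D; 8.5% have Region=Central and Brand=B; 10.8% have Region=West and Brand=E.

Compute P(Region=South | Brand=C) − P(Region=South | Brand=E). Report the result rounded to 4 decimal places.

P(Brand=C) = 0.012 + 0.086 + 0.022 + 0.059 = 0.179; P(Region=South | Brand=C) = 0.012/0.179 = 0.06704.
P(Brand=E) = 0.111 + 0.072 + 0.108 + 0.025 = 0.316; P(Region=South | Brand=E) = 0.111/0.316 = 0.35127.
Difference = -0.2842.

-0.2842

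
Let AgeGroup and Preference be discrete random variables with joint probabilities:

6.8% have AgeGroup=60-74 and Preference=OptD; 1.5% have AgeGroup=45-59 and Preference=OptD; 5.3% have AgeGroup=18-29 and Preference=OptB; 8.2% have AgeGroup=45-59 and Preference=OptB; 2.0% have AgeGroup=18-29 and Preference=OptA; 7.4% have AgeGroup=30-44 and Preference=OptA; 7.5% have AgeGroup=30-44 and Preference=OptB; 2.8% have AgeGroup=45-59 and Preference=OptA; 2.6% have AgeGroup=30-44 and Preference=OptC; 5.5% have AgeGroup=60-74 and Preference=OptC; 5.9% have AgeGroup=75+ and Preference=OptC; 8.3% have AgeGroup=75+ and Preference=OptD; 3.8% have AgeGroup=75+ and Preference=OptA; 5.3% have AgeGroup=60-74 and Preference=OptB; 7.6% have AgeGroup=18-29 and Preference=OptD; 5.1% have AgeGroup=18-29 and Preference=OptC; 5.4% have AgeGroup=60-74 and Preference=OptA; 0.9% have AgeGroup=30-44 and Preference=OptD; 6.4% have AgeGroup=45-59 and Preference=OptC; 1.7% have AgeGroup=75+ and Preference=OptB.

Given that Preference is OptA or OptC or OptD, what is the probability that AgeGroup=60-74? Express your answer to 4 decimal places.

P(Preference=OptA) = 0.020 + 0.074 + 0.028 + 0.054 + 0.038 = 0.214.
P(Preference=OptC) = 0.051 + 0.026 + 0.064 + 0.055 + 0.059 = 0.255.
P(Preference=OptD) = 0.076 + 0.009 + 0.015 + 0.068 + 0.083 = 0.251.
P(Preference ∈ {OptA, OptC, OptD}) = 0.214 + 0.255 + 0.251 = 0.720; P(AgeGroup=60-74, Preference ∈ {OptA, OptC, OptD}) = 0.054 + 0.055 + 0.068 = 0.177.
P(AgeGroup=60-74 | Preference ∈ {OptA, OptC, OptD}) = 0.177/0.720 = 0.2458.

0.2458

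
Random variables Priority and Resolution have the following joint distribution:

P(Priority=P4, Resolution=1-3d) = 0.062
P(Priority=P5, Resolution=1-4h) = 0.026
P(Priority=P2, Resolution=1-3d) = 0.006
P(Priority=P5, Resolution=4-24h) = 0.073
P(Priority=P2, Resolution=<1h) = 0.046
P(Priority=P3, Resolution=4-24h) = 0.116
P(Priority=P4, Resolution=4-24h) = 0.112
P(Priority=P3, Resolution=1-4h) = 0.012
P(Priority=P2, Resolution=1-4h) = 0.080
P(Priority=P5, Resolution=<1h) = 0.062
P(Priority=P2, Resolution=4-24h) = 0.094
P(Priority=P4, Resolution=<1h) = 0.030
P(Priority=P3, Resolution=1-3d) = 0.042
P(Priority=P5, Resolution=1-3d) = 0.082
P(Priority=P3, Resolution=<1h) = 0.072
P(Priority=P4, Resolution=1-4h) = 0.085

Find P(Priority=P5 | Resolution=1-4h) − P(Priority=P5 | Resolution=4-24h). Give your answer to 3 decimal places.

-0.057

P(Resolution=1-4h) = 0.080 + 0.012 + 0.085 + 0.026 = 0.203; P(Priority=P5 | Resolution=1-4h) = 0.026/0.203 = 0.1281.
P(Resolution=4-24h) = 0.094 + 0.116 + 0.112 + 0.073 = 0.395; P(Priority=P5 | Resolution=4-24h) = 0.073/0.395 = 0.1848.
Difference = -0.057.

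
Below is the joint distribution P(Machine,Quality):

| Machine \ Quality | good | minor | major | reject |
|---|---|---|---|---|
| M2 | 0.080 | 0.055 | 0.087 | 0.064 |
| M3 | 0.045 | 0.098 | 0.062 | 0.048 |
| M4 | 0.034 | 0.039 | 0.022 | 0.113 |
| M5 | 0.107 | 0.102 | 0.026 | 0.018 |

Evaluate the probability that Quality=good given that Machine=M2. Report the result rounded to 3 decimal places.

P(Machine=M2) = 0.080 + 0.055 + 0.087 + 0.064 = 0.286.
P(Quality=good | Machine=M2) = 0.080/0.286 = 0.280.

0.280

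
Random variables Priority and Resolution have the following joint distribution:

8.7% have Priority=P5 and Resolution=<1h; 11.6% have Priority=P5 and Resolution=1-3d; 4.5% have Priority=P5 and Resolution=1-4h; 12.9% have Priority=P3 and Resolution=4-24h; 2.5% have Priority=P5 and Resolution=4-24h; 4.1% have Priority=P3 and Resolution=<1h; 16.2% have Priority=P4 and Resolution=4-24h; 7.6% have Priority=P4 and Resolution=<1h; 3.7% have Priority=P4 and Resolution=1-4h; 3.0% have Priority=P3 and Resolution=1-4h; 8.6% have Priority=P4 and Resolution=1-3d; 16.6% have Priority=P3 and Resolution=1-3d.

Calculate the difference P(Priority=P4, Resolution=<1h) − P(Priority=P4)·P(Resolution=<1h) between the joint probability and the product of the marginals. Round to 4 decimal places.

P(Priority=P4) = 0.076 + 0.037 + 0.162 + 0.086 = 0.361.
P(Resolution=<1h) = 0.041 + 0.076 + 0.087 = 0.204.
P(Priority=P4, Resolution=<1h) − P(Priority=P4)P(Resolution=<1h) = 0.076 − 0.361×0.204 = 0.0024.

0.0024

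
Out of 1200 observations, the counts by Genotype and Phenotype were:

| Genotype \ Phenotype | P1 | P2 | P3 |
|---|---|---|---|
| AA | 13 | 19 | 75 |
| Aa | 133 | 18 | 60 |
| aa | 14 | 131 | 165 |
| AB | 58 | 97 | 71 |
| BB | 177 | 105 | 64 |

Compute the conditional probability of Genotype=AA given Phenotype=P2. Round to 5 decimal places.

0.05135

Total with Phenotype=P2: 19 + 18 + 131 + 97 + 105 = 370.
P(Genotype=AA | Phenotype=P2) = 19/370 = 0.05135.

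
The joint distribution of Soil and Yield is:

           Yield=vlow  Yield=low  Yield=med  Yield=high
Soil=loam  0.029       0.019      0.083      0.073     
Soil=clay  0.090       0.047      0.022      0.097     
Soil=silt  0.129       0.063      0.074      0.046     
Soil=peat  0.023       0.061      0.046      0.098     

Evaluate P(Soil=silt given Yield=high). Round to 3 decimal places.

0.146

P(Yield=high) = 0.073 + 0.097 + 0.046 + 0.098 = 0.314.
P(Soil=silt | Yield=high) = 0.046/0.314 = 0.146.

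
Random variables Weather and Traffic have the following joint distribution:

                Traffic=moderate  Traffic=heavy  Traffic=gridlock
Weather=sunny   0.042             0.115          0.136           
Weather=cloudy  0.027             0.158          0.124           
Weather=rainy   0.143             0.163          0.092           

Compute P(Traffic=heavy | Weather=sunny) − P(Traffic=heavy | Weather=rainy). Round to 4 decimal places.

-0.0171

P(Weather=sunny) = 0.042 + 0.115 + 0.136 = 0.293; P(Traffic=heavy | Weather=sunny) = 0.115/0.293 = 0.39249.
P(Weather=rainy) = 0.143 + 0.163 + 0.092 = 0.398; P(Traffic=heavy | Weather=rainy) = 0.163/0.398 = 0.40955.
Difference = -0.0171.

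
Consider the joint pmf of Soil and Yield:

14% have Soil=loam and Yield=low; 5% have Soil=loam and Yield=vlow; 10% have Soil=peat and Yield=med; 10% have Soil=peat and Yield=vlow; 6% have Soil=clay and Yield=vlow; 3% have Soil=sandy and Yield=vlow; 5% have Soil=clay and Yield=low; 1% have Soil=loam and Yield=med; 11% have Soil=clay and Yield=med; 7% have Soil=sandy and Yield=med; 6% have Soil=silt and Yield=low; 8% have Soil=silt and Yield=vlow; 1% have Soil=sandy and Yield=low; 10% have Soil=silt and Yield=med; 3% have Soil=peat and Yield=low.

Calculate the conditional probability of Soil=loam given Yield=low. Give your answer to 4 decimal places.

P(Yield=low) = 0.01 + 0.14 + 0.05 + 0.06 + 0.03 = 0.29.
P(Soil=loam | Yield=low) = 0.14/0.29 = 0.4828.

0.4828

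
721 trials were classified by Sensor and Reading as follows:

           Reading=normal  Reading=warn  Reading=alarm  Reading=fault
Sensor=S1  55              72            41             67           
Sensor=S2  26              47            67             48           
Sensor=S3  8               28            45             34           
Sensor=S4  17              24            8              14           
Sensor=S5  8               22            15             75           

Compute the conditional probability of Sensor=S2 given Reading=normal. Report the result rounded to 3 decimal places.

0.228

Total with Reading=normal: 55 + 26 + 8 + 17 + 8 = 114.
P(Sensor=S2 | Reading=normal) = 26/114 = 0.228.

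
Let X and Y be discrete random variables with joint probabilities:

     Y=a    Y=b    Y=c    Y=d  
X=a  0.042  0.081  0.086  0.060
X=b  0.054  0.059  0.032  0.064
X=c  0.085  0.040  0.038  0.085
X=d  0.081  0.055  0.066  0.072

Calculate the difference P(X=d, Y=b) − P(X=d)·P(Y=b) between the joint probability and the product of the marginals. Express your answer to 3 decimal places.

P(X=d) = 0.081 + 0.055 + 0.066 + 0.072 = 0.274.
P(Y=b) = 0.081 + 0.059 + 0.040 + 0.055 = 0.235.
P(X=d, Y=b) − P(X=d)P(Y=b) = 0.055 − 0.274×0.235 = -0.009.

-0.009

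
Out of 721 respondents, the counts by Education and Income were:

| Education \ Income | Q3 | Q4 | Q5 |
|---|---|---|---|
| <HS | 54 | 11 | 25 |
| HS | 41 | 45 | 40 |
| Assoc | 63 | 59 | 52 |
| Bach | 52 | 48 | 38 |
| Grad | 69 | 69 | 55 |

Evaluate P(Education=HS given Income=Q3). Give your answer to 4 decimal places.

Total with Income=Q3: 54 + 41 + 63 + 52 + 69 = 279.
P(Education=HS | Income=Q3) = 41/279 = 0.1470.

0.1470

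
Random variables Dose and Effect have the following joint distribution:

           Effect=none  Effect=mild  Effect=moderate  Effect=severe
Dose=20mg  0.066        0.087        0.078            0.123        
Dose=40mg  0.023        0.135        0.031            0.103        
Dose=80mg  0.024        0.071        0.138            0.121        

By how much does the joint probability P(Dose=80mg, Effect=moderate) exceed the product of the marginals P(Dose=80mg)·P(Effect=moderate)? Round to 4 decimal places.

0.0506

P(Dose=80mg) = 0.024 + 0.071 + 0.138 + 0.121 = 0.354.
P(Effect=moderate) = 0.078 + 0.031 + 0.138 = 0.247.
P(Dose=80mg, Effect=moderate) − P(Dose=80mg)P(Effect=moderate) = 0.138 − 0.354×0.247 = 0.0506.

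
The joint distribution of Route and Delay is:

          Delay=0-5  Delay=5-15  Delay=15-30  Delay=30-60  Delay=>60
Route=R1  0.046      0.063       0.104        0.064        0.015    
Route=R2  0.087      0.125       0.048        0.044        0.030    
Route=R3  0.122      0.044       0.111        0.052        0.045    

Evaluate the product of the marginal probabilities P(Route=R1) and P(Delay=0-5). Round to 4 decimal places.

P(Route=R1) = 0.046 + 0.063 + 0.104 + 0.064 + 0.015 = 0.292.
P(Delay=0-5) = 0.046 + 0.087 + 0.122 = 0.255.
Product: 0.292 × 0.255 = 0.0745.

0.0745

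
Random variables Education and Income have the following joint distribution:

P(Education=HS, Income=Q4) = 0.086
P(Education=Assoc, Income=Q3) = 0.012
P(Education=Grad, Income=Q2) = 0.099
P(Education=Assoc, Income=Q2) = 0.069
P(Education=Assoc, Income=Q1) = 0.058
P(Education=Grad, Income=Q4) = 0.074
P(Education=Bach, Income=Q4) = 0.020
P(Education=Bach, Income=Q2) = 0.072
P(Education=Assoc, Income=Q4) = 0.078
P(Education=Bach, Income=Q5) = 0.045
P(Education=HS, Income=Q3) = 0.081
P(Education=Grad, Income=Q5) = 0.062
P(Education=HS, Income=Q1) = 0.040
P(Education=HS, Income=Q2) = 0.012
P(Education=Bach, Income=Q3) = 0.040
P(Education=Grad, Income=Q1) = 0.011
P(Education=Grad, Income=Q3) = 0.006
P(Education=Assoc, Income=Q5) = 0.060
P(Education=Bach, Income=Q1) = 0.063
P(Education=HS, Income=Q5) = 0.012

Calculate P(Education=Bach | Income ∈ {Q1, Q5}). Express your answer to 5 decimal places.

0.30769

P(Income=Q1) = 0.040 + 0.058 + 0.063 + 0.011 = 0.172.
P(Income=Q5) = 0.012 + 0.060 + 0.045 + 0.062 = 0.179.
P(Income ∈ {Q1, Q5}) = 0.172 + 0.179 = 0.351; P(Education=Bach, Income ∈ {Q1, Q5}) = 0.063 + 0.045 = 0.108.
P(Education=Bach | Income ∈ {Q1, Q5}) = 0.108/0.351 = 0.30769.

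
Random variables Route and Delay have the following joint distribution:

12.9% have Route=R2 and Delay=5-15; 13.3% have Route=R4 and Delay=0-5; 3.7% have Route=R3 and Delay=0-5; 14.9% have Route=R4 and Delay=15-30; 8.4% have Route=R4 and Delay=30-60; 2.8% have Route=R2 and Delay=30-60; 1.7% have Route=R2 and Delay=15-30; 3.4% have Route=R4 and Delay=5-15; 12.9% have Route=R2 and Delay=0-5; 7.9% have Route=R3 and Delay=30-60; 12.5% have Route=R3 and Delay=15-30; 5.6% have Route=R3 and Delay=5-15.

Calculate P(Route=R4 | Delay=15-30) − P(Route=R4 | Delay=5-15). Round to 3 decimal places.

0.357

P(Delay=15-30) = 0.017 + 0.125 + 0.149 = 0.291; P(Route=R4 | Delay=15-30) = 0.149/0.291 = 0.5120.
P(Delay=5-15) = 0.129 + 0.056 + 0.034 = 0.219; P(Route=R4 | Delay=5-15) = 0.034/0.219 = 0.1553.
Difference = 0.357.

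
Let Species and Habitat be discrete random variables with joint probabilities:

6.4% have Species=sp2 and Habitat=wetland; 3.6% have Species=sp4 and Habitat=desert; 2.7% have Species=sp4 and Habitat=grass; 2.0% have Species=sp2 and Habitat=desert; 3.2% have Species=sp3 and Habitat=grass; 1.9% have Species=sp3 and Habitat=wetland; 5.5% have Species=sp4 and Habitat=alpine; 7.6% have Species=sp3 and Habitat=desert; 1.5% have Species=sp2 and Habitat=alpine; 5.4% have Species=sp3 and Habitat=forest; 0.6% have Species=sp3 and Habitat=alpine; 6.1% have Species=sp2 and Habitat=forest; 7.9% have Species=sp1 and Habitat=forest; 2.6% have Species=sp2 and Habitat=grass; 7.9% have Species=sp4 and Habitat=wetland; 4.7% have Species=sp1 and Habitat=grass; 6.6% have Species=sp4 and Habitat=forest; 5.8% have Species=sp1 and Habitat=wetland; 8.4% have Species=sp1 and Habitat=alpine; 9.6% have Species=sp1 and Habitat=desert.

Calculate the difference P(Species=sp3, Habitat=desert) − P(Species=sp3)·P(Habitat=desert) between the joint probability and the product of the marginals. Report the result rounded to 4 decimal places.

P(Species=sp3) = 0.054 + 0.032 + 0.019 + 0.076 + 0.006 = 0.187.
P(Habitat=desert) = 0.096 + 0.020 + 0.076 + 0.036 = 0.228.
P(Species=sp3, Habitat=desert) − P(Species=sp3)P(Habitat=desert) = 0.076 − 0.187×0.228 = 0.0334.

0.0334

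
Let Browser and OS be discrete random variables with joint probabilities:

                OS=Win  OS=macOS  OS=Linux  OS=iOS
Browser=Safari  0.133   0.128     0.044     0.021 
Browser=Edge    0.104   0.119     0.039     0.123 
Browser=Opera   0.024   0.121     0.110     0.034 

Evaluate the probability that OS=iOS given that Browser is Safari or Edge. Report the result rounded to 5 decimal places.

0.20253

P(Browser=Safari) = 0.133 + 0.128 + 0.044 + 0.021 = 0.326.
P(Browser=Edge) = 0.104 + 0.119 + 0.039 + 0.123 = 0.385.
P(Browser ∈ {Safari, Edge}) = 0.326 + 0.385 = 0.711; P(OS=iOS, Browser ∈ {Safari, Edge}) = 0.021 + 0.123 = 0.144.
P(OS=iOS | Browser ∈ {Safari, Edge}) = 0.144/0.711 = 0.20253.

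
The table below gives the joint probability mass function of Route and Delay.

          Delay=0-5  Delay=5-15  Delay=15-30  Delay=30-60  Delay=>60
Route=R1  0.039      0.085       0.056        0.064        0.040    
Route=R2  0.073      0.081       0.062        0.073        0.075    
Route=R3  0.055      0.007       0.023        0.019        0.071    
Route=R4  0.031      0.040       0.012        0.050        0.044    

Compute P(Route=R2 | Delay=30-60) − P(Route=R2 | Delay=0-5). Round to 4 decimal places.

-0.0143

P(Delay=30-60) = 0.064 + 0.073 + 0.019 + 0.050 = 0.206; P(Route=R2 | Delay=30-60) = 0.073/0.206 = 0.35437.
P(Delay=0-5) = 0.039 + 0.073 + 0.055 + 0.031 = 0.198; P(Route=R2 | Delay=0-5) = 0.073/0.198 = 0.36869.
Difference = -0.0143.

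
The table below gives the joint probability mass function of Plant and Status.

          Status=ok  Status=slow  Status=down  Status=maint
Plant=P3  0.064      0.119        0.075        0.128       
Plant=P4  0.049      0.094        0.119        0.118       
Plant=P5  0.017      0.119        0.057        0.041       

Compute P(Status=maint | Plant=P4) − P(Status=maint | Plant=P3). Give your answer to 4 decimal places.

P(Plant=P4) = 0.049 + 0.094 + 0.119 + 0.118 = 0.380; P(Status=maint | Plant=P4) = 0.118/0.380 = 0.31053.
P(Plant=P3) = 0.064 + 0.119 + 0.075 + 0.128 = 0.386; P(Status=maint | Plant=P3) = 0.128/0.386 = 0.33161.
Difference = -0.0211.

-0.0211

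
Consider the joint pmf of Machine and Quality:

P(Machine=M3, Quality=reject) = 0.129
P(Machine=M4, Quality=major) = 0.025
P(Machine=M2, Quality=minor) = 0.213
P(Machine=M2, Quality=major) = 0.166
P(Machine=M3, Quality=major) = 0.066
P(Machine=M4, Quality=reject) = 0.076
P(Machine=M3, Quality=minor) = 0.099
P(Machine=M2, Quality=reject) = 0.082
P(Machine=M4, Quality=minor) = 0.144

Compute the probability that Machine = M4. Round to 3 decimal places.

0.245

P(Machine=M4) = 0.144 + 0.025 + 0.076 = 0.245.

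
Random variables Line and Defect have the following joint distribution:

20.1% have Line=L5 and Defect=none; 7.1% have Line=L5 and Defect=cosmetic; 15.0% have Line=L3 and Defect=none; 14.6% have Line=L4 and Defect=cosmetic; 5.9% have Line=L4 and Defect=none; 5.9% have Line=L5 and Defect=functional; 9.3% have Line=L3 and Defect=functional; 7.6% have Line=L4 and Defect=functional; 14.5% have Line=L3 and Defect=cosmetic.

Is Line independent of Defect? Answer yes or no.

no

P(Line=L5) = 0.331 and P(Defect=none) = 0.410, so their product is 0.13571, but P(Line=L5, Defect=none) = 0.201. Since these differ, Line and Defect are not independent.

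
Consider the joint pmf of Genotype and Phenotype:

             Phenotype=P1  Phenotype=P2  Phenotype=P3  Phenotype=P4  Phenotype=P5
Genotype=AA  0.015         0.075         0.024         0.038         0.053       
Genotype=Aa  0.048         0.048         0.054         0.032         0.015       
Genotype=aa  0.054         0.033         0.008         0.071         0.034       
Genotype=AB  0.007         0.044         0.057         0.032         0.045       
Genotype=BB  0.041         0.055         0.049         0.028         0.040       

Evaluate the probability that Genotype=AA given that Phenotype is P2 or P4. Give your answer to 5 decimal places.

P(Phenotype=P2) = 0.075 + 0.048 + 0.033 + 0.044 + 0.055 = 0.255.
P(Phenotype=P4) = 0.038 + 0.032 + 0.071 + 0.032 + 0.028 = 0.201.
P(Phenotype ∈ {P2, P4}) = 0.255 + 0.201 = 0.456; P(Genotype=AA, Phenotype ∈ {P2, P4}) = 0.075 + 0.038 = 0.113.
P(Genotype=AA | Phenotype ∈ {P2, P4}) = 0.113/0.456 = 0.24781.

0.24781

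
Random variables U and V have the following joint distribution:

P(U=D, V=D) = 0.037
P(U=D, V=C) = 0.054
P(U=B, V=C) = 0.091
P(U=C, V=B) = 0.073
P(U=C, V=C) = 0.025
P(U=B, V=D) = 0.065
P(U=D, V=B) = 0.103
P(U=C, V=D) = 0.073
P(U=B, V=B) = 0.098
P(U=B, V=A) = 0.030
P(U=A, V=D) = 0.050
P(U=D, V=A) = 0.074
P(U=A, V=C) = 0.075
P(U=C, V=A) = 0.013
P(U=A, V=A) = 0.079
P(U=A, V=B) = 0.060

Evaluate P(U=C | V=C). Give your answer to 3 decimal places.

P(V=C) = 0.075 + 0.091 + 0.025 + 0.054 = 0.245.
P(U=C | V=C) = 0.025/0.245 = 0.102.

0.102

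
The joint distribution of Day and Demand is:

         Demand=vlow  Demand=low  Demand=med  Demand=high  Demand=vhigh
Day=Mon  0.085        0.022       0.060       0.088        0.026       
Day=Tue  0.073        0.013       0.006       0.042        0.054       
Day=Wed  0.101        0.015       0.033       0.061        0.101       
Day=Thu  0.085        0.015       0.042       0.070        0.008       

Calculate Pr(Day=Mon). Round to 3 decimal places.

0.281

P(Day=Mon) = 0.085 + 0.022 + 0.060 + 0.088 + 0.026 = 0.281.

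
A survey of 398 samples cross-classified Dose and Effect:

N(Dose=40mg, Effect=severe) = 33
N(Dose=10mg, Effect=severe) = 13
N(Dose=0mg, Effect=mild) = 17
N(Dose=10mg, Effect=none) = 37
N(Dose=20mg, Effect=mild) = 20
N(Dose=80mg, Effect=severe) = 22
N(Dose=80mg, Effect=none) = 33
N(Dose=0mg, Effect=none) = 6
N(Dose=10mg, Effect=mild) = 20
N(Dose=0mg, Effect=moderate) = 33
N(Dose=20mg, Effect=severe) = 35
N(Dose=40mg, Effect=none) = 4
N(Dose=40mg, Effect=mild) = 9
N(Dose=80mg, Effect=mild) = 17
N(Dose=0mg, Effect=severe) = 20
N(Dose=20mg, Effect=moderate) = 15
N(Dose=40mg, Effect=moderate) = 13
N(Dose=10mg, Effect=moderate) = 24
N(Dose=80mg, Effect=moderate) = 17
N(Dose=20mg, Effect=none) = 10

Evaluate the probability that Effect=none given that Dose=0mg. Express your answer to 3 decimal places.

Total with Dose=0mg: 6 + 17 + 33 + 20 = 76.
P(Effect=none | Dose=0mg) = 6/76 = 0.079.

0.079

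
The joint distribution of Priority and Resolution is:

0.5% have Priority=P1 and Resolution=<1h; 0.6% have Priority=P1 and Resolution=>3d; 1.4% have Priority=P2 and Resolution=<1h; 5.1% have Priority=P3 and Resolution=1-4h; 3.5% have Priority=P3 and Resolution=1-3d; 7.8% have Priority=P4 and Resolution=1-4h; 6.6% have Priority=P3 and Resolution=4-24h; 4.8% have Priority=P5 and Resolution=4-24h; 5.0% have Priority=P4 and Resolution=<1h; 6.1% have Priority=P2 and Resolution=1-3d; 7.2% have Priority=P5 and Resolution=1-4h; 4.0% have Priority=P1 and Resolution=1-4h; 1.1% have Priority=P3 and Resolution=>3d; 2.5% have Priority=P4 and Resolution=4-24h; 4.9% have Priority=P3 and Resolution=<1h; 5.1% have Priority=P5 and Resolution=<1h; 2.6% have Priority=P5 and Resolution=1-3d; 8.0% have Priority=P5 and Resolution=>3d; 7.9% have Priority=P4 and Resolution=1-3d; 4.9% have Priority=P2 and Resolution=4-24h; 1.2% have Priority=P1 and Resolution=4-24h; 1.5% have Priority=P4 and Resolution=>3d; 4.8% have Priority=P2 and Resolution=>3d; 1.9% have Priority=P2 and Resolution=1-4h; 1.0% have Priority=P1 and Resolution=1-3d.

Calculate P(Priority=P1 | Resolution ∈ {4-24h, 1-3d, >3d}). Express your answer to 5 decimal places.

0.04904

P(Resolution=4-24h) = 0.012 + 0.049 + 0.066 + 0.025 + 0.048 = 0.200.
P(Resolution=1-3d) = 0.010 + 0.061 + 0.035 + 0.079 + 0.026 = 0.211.
P(Resolution=>3d) = 0.006 + 0.048 + 0.011 + 0.015 + 0.080 = 0.160.
P(Resolution ∈ {4-24h, 1-3d, >3d}) = 0.200 + 0.211 + 0.160 = 0.571; P(Priority=P1, Resolution ∈ {4-24h, 1-3d, >3d}) = 0.012 + 0.010 + 0.006 = 0.028.
P(Priority=P1 | Resolution ∈ {4-24h, 1-3d, >3d}) = 0.028/0.571 = 0.04904.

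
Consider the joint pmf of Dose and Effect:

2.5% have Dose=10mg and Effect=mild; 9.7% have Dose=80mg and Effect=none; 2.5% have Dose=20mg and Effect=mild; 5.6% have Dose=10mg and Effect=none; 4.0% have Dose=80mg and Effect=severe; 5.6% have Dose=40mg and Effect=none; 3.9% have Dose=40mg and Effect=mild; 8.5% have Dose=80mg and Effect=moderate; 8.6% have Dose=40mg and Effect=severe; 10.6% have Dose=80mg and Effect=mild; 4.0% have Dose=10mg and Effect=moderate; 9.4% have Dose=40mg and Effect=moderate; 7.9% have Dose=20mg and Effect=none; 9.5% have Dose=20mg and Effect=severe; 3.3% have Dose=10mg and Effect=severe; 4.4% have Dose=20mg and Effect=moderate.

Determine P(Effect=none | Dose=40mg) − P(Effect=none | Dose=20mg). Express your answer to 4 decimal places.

P(Dose=40mg) = 0.056 + 0.039 + 0.094 + 0.086 = 0.275; P(Effect=none | Dose=40mg) = 0.056/0.275 = 0.20364.
P(Dose=20mg) = 0.079 + 0.025 + 0.044 + 0.095 = 0.243; P(Effect=none | Dose=20mg) = 0.079/0.243 = 0.32510.
Difference = -0.1215.

-0.1215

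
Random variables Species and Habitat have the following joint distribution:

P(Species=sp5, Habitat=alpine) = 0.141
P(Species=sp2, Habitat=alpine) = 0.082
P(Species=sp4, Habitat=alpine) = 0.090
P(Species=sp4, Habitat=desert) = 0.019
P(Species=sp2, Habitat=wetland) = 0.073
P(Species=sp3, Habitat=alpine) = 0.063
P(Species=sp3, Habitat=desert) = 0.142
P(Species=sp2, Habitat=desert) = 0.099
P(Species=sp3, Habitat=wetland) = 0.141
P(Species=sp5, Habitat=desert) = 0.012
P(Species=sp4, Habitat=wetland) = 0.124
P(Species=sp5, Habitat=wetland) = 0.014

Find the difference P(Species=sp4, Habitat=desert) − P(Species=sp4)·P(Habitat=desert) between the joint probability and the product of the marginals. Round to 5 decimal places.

-0.04438

P(Species=sp4) = 0.124 + 0.019 + 0.090 = 0.233.
P(Habitat=desert) = 0.099 + 0.142 + 0.019 + 0.012 = 0.272.
P(Species=sp4, Habitat=desert) − P(Species=sp4)P(Habitat=desert) = 0.019 − 0.233×0.272 = -0.04438.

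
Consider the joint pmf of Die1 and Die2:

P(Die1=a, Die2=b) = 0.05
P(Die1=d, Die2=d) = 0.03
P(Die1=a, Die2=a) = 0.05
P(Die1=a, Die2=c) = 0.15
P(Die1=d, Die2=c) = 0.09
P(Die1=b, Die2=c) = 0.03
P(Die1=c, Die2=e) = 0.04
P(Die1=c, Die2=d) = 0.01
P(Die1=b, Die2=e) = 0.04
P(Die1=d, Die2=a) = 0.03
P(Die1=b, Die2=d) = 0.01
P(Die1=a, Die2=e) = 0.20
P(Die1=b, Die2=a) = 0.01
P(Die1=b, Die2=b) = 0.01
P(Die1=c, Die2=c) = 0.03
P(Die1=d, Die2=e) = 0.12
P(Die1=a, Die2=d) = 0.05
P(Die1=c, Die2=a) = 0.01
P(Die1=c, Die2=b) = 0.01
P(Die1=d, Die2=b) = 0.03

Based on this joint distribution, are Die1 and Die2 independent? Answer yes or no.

yes

Every cell satisfies P(Die1,Die2) = P(Die1)·P(Die2). For instance P(Die1=b) = 0.10, P(Die2=b) = 0.10, and 0.10×0.10 = 0.01 matches the joint entry. So Die1 and Die2 are independent.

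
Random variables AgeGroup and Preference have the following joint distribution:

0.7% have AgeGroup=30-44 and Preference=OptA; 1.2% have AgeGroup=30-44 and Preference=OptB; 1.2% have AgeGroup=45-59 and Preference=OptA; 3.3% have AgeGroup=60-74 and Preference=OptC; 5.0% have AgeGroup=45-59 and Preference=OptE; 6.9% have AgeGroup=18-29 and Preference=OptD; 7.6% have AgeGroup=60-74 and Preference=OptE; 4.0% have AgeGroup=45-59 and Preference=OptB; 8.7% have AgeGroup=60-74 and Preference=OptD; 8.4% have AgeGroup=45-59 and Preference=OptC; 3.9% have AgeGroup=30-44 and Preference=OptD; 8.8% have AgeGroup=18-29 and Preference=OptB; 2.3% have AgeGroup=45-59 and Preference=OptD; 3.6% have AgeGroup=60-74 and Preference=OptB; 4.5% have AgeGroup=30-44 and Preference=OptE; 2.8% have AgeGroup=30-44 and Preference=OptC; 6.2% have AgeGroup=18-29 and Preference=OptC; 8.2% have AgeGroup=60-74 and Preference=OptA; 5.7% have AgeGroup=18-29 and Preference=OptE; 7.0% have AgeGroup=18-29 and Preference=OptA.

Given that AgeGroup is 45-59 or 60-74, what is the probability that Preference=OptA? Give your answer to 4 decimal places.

P(AgeGroup=45-59) = 0.012 + 0.040 + 0.084 + 0.023 + 0.050 = 0.209.
P(AgeGroup=60-74) = 0.082 + 0.036 + 0.033 + 0.087 + 0.076 = 0.314.
P(AgeGroup ∈ {45-59, 60-74}) = 0.209 + 0.314 = 0.523; P(Preference=OptA, AgeGroup ∈ {45-59, 60-74}) = 0.012 + 0.082 = 0.094.
P(Preference=OptA | AgeGroup ∈ {45-59, 60-74}) = 0.094/0.523 = 0.1797.

0.1797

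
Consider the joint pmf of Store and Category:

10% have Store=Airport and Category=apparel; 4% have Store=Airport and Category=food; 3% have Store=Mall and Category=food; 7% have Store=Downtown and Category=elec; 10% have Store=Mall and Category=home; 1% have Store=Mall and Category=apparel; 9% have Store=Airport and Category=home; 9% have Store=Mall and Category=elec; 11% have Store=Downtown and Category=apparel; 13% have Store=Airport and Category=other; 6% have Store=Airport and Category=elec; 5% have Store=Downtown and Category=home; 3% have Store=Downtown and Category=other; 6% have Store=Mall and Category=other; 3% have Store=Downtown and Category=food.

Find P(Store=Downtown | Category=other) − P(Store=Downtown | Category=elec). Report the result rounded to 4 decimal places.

-0.1818

P(Category=other) = 0.03 + 0.06 + 0.13 = 0.22; P(Store=Downtown | Category=other) = 0.03/0.22 = 0.13636.
P(Category=elec) = 0.07 + 0.09 + 0.06 = 0.22; P(Store=Downtown | Category=elec) = 0.07/0.22 = 0.31818.
Difference = -0.1818.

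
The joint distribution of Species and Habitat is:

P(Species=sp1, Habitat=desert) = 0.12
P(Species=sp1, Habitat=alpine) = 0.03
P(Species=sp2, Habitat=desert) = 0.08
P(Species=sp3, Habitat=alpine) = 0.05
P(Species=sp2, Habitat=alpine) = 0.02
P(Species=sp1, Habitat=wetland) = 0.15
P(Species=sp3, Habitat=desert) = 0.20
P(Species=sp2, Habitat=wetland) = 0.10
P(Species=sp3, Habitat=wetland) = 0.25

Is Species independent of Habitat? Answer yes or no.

yes

Every cell satisfies P(Species,Habitat) = P(Species)·P(Habitat). For instance P(Species=sp2) = 0.20, P(Habitat=desert) = 0.40, and 0.20×0.40 = 0.08 matches the joint entry. So Species and Habitat are independent.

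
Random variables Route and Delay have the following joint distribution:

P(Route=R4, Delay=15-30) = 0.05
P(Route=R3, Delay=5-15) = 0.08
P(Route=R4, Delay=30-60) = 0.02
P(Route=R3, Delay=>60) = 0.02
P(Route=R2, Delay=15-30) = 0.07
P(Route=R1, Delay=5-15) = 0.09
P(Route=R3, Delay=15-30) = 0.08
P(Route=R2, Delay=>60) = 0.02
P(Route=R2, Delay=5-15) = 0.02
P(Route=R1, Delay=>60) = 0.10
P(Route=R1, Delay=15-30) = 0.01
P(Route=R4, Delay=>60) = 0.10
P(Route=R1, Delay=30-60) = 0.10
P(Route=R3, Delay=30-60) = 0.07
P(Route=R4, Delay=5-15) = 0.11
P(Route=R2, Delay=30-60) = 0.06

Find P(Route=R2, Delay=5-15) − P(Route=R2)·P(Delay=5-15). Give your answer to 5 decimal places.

P(Route=R2) = 0.02 + 0.07 + 0.06 + 0.02 = 0.17.
P(Delay=5-15) = 0.09 + 0.02 + 0.08 + 0.11 = 0.30.
P(Route=R2, Delay=5-15) − P(Route=R2)P(Delay=5-15) = 0.02 − 0.17×0.30 = -0.03100.

-0.03100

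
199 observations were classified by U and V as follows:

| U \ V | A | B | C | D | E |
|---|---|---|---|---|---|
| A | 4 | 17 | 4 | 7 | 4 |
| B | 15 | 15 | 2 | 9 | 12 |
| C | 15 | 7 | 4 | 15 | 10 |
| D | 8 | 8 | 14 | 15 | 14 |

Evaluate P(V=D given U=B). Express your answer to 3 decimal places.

0.170

Total with U=B: 15 + 15 + 2 + 9 + 12 = 53.
P(V=D | U=B) = 9/53 = 0.170.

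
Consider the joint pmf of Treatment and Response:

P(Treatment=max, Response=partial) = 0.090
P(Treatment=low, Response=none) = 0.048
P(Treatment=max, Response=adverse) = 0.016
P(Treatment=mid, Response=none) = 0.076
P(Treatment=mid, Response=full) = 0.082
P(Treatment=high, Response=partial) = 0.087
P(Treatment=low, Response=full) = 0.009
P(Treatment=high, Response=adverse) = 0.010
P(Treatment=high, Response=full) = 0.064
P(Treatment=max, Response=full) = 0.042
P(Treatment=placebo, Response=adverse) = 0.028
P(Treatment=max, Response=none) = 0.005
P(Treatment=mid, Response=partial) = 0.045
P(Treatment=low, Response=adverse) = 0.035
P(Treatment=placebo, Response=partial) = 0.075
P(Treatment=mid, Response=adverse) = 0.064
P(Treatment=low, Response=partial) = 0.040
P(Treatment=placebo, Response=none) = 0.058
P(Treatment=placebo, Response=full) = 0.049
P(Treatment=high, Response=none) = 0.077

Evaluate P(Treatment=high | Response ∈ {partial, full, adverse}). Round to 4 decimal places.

0.2188

P(Response=partial) = 0.075 + 0.040 + 0.045 + 0.087 + 0.090 = 0.337.
P(Response=full) = 0.049 + 0.009 + 0.082 + 0.064 + 0.042 = 0.246.
P(Response=adverse) = 0.028 + 0.035 + 0.064 + 0.010 + 0.016 = 0.153.
P(Response ∈ {partial, full, adverse}) = 0.337 + 0.246 + 0.153 = 0.736; P(Treatment=high, Response ∈ {partial, full, adverse}) = 0.087 + 0.064 + 0.010 = 0.161.
P(Treatment=high | Response ∈ {partial, full, adverse}) = 0.161/0.736 = 0.2188.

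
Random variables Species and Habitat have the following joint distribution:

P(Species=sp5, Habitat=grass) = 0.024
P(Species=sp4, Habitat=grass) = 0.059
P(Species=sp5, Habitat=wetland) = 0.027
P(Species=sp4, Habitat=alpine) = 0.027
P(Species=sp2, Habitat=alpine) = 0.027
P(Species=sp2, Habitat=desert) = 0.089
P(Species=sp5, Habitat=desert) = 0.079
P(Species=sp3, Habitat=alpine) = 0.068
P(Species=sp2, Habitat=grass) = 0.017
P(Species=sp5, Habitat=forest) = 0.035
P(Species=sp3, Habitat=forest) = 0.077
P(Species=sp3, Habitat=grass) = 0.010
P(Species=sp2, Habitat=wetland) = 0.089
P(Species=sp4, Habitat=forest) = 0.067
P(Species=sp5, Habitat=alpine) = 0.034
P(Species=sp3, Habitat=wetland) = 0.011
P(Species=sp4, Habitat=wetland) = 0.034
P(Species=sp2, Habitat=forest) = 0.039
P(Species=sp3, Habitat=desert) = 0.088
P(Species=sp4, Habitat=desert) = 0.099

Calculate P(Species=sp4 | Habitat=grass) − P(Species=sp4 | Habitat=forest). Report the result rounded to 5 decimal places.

0.22902

P(Habitat=grass) = 0.017 + 0.010 + 0.059 + 0.024 = 0.110; P(Species=sp4 | Habitat=grass) = 0.059/0.110 = 0.536364.
P(Habitat=forest) = 0.039 + 0.077 + 0.067 + 0.035 = 0.218; P(Species=sp4 | Habitat=forest) = 0.067/0.218 = 0.307339.
Difference = 0.22902.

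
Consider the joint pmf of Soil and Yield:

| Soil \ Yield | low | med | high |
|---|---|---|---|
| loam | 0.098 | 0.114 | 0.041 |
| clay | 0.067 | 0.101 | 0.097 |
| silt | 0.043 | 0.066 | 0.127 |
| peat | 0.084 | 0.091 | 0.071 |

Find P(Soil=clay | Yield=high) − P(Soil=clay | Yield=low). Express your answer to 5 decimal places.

0.05924

P(Yield=high) = 0.041 + 0.097 + 0.127 + 0.071 = 0.336; P(Soil=clay | Yield=high) = 0.097/0.336 = 0.288690.
P(Yield=low) = 0.098 + 0.067 + 0.043 + 0.084 = 0.292; P(Soil=clay | Yield=low) = 0.067/0.292 = 0.229452.
Difference = 0.05924.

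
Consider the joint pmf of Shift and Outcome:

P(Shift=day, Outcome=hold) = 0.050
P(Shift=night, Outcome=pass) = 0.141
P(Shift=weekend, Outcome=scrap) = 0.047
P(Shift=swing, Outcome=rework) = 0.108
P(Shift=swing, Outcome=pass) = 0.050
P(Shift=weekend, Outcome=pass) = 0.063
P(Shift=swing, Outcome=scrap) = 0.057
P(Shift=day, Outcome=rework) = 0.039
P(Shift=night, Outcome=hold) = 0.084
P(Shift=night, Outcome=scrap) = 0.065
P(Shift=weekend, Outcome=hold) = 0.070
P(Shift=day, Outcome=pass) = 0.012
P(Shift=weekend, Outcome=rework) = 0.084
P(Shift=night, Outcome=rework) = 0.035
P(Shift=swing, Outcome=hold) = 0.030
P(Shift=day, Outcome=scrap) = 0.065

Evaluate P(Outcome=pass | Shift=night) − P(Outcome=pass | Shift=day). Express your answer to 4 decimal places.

0.3616

P(Shift=night) = 0.141 + 0.035 + 0.065 + 0.084 = 0.325; P(Outcome=pass | Shift=night) = 0.141/0.325 = 0.43385.
P(Shift=day) = 0.012 + 0.039 + 0.065 + 0.050 = 0.166; P(Outcome=pass | Shift=day) = 0.012/0.166 = 0.07229.
Difference = 0.3616.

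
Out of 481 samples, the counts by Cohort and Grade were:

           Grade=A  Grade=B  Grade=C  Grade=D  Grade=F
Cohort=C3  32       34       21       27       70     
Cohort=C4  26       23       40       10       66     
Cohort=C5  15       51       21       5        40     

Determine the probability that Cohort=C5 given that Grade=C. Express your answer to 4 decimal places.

Total with Grade=C: 21 + 40 + 21 = 82.
P(Cohort=C5 | Grade=C) = 21/82 = 0.2561.

0.2561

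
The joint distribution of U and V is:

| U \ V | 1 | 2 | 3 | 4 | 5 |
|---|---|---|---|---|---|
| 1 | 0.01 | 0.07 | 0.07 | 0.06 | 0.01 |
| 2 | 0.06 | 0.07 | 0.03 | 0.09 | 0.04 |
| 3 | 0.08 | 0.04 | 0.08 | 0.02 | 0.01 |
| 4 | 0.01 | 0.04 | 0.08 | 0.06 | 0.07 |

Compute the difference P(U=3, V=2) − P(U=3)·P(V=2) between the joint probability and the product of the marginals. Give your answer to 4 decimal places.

-0.0106

P(U=3) = 0.08 + 0.04 + 0.08 + 0.02 + 0.01 = 0.23.
P(V=2) = 0.07 + 0.07 + 0.04 + 0.04 = 0.22.
P(U=3, V=2) − P(U=3)P(V=2) = 0.04 − 0.23×0.22 = -0.0106.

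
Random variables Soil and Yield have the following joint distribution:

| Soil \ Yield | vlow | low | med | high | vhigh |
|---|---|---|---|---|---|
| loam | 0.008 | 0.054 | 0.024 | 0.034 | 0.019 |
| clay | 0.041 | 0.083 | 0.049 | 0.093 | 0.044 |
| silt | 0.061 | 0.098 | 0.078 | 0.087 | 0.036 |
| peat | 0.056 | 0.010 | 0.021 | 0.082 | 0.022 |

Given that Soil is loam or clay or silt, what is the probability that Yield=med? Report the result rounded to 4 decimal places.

0.1867

P(Soil=loam) = 0.008 + 0.054 + 0.024 + 0.034 + 0.019 = 0.139.
P(Soil=clay) = 0.041 + 0.083 + 0.049 + 0.093 + 0.044 = 0.310.
P(Soil=silt) = 0.061 + 0.098 + 0.078 + 0.087 + 0.036 = 0.360.
P(Soil ∈ {loam, clay, silt}) = 0.139 + 0.310 + 0.360 = 0.809; P(Yield=med, Soil ∈ {loam, clay, silt}) = 0.024 + 0.049 + 0.078 = 0.151.
P(Yield=med | Soil ∈ {loam, clay, silt}) = 0.151/0.809 = 0.1867.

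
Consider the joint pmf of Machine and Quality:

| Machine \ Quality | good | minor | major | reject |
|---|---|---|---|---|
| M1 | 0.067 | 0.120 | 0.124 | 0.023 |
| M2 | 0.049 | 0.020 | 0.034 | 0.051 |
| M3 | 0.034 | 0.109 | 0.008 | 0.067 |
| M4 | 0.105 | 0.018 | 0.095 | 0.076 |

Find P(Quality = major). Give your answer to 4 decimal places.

0.2610

P(Quality=major) = 0.124 + 0.034 + 0.008 + 0.095 = 0.261.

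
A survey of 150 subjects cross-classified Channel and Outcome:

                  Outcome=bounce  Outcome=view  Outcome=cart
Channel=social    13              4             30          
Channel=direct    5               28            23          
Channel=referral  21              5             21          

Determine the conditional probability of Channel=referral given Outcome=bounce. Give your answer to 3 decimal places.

Total with Outcome=bounce: 13 + 5 + 21 = 39.
P(Channel=referral | Outcome=bounce) = 21/39 = 0.538.

0.538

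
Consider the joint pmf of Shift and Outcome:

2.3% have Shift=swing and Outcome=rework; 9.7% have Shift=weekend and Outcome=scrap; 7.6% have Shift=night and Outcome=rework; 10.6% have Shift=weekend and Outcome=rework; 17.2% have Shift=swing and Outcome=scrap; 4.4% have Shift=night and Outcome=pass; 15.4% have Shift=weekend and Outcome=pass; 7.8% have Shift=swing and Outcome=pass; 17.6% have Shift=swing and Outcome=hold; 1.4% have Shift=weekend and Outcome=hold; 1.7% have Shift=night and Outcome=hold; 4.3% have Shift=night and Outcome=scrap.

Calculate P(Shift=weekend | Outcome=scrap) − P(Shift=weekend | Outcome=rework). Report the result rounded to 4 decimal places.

-0.2062

P(Outcome=scrap) = 0.172 + 0.043 + 0.097 = 0.312; P(Shift=weekend | Outcome=scrap) = 0.097/0.312 = 0.31090.
P(Outcome=rework) = 0.023 + 0.076 + 0.106 = 0.205; P(Shift=weekend | Outcome=rework) = 0.106/0.205 = 0.51707.
Difference = -0.2062.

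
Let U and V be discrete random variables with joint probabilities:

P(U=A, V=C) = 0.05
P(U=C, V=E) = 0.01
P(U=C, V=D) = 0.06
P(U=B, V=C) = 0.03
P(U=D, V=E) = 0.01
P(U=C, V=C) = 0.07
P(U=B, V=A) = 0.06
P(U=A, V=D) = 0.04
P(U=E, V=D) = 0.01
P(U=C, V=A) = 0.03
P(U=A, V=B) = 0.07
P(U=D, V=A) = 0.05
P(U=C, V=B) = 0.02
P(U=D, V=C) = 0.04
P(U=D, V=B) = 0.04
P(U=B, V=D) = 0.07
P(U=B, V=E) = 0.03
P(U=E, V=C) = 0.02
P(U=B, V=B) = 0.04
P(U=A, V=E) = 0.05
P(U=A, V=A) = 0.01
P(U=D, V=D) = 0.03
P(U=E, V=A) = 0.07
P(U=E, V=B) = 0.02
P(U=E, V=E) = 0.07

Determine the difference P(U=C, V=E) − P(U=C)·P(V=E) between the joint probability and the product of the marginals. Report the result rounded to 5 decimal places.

P(U=C) = 0.03 + 0.02 + 0.07 + 0.06 + 0.01 = 0.19.
P(V=E) = 0.05 + 0.03 + 0.01 + 0.01 + 0.07 = 0.17.
P(U=C, V=E) − P(U=C)P(V=E) = 0.01 − 0.19×0.17 = -0.02230.

-0.02230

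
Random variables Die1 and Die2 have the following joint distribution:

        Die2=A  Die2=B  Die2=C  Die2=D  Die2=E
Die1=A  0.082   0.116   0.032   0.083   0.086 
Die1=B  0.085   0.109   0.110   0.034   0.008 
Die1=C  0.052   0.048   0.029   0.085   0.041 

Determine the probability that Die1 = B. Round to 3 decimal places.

0.346

P(Die1=B) = 0.085 + 0.109 + 0.110 + 0.034 + 0.008 = 0.346.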